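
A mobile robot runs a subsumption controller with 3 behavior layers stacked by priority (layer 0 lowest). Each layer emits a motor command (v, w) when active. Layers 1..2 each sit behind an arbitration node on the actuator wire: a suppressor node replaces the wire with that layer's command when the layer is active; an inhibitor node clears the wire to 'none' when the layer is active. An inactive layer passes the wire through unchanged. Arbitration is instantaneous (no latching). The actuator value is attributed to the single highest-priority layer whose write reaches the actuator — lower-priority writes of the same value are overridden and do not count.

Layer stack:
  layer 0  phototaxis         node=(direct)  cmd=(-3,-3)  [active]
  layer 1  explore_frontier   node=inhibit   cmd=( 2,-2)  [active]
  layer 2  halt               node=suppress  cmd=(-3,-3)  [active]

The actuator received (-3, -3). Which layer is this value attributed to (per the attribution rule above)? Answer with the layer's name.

halt

[0] phototaxis on; wire := (-3, -3)
[1] explore_frontier on (inhibit); wire := none
[2] halt on (suppress); wire := (-3, -3)
output (-3, -3)
last writer: layer 2 = halt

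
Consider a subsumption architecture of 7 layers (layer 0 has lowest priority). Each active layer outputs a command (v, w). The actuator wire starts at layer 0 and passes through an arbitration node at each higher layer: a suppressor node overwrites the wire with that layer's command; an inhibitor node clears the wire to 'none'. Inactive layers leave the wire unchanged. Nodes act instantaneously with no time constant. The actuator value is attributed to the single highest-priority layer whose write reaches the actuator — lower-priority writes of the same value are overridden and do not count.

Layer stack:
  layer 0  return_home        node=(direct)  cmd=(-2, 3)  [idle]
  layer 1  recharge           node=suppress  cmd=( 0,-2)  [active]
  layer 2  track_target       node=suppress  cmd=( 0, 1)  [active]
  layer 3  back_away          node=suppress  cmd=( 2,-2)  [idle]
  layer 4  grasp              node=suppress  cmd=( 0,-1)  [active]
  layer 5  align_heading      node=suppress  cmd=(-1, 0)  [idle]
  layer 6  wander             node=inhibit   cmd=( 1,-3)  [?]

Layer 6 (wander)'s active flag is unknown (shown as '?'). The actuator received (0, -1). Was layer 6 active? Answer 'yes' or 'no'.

no

If layer 6 is active=yes:
  actuator would be none
If layer 6 is active=no:
  actuator would be (0, -1)
Observed (0, -1), so layer 6 was idle.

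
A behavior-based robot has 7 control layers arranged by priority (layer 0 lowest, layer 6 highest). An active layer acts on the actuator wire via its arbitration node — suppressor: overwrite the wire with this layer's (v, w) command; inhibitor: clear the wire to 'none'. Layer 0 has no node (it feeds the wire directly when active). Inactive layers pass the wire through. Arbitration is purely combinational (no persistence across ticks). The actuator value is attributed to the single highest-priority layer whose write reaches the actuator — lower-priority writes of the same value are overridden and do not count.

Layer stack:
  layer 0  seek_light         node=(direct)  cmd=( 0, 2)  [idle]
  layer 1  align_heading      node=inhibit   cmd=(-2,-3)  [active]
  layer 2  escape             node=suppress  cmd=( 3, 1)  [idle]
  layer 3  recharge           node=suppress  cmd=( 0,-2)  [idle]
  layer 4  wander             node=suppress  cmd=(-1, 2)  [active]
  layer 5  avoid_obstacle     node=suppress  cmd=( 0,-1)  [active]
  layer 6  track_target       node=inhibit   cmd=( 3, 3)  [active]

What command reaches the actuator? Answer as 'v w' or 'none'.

none

[0] seek_light off; wire := none
[1] align_heading on (inhibit); wire := none
[2] escape off; pass none
[3] recharge off; pass none
[4] wander on (suppress); wire := (-1, 2)
[5] avoid_obstacle on (suppress); wire := (0, -1)
[6] track_target on (inhibit); wire := none
output none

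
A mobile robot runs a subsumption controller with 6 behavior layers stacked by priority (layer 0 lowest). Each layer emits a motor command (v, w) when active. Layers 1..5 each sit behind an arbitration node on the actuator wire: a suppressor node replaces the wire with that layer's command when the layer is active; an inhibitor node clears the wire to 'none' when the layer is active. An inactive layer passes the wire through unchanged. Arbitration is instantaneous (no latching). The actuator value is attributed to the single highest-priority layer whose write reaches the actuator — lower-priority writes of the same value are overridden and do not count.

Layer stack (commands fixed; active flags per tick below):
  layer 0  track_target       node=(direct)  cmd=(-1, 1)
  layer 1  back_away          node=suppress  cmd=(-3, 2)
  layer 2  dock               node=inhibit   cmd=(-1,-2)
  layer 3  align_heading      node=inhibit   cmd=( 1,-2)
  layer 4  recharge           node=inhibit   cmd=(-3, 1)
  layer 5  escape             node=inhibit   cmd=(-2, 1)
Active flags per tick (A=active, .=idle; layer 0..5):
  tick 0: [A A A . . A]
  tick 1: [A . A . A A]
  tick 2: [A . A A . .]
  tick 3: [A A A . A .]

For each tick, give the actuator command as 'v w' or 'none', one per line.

none
none
none
none

tick 0:
  L0 track_target: active, feeds wire = (-1, 1)
  L1 back_away: active, suppressor → wire = (-3, 2)
  L2 dock: active, inhibitor → wire = none
  L3 align_heading: idle → wire stays none
  L4 recharge: idle → wire stays none
  L5 escape: active, inhibitor → wire = none
  actuator = none
tick 1:
  L0 track_target: active, feeds wire = (-1, 1)
  L1 back_away: idle → wire stays (-1, 1)
  L2 dock: active, inhibitor → wire = none
  L3 align_heading: idle → wire stays none
  L4 recharge: active, inhibitor → wire = none
  L5 escape: active, inhibitor → wire = none
  actuator = none
tick 2:
  L0 track_target: active, feeds wire = (-1, 1)
  L1 back_away: idle → wire stays (-1, 1)
  L2 dock: active, inhibitor → wire = none
  L3 align_heading: active, inhibitor → wire = none
  L4 recharge: idle → wire stays none
  L5 escape: idle → wire stays none
  actuator = none
tick 3:
  L0 track_target: active, feeds wire = (-1, 1)
  L1 back_away: active, suppressor → wire = (-3, 2)
  L2 dock: active, inhibitor → wire = none
  L3 align_heading: idle → wire stays none
  L4 recharge: active, inhibitor → wire = none
  L5 escape: idle → wire stays none
  actuator = none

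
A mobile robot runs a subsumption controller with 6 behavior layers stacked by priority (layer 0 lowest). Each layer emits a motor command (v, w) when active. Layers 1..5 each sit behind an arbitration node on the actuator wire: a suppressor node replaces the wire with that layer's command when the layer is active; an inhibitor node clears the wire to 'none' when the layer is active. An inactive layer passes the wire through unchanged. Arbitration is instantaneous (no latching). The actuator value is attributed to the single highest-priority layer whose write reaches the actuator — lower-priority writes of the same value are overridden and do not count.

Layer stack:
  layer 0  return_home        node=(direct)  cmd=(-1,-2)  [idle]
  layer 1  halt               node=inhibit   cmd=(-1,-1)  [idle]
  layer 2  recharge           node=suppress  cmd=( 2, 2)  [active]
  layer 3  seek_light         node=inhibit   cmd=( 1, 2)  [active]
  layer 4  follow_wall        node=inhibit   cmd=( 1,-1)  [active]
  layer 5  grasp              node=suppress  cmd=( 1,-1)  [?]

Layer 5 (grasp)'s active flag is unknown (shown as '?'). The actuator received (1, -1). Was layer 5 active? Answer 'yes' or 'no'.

yes

If layer 5 is active=yes:
  actuator would be (1, -1)
If layer 5 is active=no:
  actuator would be none
Observed (1, -1), so layer 5 was active.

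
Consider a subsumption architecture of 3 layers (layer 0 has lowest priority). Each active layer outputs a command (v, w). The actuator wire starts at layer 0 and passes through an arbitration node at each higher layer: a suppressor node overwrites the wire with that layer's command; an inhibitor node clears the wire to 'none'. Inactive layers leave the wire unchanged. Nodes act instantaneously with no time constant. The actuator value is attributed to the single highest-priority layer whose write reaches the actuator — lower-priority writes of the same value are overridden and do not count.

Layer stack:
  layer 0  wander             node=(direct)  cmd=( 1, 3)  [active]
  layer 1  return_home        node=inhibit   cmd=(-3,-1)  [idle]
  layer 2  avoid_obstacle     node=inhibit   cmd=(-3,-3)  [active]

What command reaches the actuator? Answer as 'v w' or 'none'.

none

L0 wander: active, feeds wire = (1, 3)
L1 return_home: idle → wire stays (1, 3)
L2 avoid_obstacle: active, inhibitor → wire = none
actuator = none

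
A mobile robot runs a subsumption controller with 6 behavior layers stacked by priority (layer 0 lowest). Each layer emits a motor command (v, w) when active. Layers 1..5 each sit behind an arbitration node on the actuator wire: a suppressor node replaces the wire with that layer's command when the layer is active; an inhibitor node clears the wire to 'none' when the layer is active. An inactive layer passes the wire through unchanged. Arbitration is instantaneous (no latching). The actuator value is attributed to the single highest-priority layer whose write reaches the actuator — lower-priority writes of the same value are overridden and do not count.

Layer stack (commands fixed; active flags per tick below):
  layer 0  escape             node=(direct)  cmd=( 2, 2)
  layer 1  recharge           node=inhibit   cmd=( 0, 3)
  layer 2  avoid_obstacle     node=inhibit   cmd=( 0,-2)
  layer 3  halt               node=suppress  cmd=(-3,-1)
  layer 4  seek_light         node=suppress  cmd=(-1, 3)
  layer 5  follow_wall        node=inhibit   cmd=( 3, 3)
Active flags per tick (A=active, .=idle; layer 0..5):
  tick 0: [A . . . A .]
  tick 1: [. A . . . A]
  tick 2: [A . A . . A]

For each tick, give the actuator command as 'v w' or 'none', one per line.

tick 0:
  [0] escape on; wire := (2, 2)
  [1] recharge off; pass (2, 2)
  [2] avoid_obstacle off; pass (2, 2)
  [3] halt off; pass (2, 2)
  [4] seek_light on (suppress); wire := (-1, 3)
  [5] follow_wall off; pass (-1, 3)
  output (-1, 3)
tick 1:
  [0] escape off; wire := none
  [1] recharge on (inhibit); wire := none
  [2] avoid_obstacle off; pass none
  [3] halt off; pass none
  [4] seek_light off; pass none
  [5] follow_wall on (inhibit); wire := none
  output none
tick 2:
  [0] escape on; wire := (2, 2)
  [1] recharge off; pass (2, 2)
  [2] avoid_obstacle on (inhibit); wire := none
  [3] halt off; pass none
  [4] seek_light off; pass none
  [5] follow_wall on (inhibit); wire := none
  output none

-1 3
none
none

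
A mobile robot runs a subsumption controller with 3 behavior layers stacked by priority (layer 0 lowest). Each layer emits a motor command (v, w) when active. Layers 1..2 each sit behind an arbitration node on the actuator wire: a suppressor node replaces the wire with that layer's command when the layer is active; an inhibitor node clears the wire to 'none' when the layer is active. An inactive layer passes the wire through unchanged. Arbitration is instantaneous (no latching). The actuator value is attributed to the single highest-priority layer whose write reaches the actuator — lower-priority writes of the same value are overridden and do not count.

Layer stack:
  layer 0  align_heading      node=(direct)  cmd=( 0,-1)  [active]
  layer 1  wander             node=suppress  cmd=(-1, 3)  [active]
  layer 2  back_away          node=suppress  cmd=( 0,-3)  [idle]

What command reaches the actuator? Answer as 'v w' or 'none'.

L0 align_heading: active, feeds wire = (0, -1)
L1 wander: active, suppressor → wire = (-1, 3)
L2 back_away: idle → wire stays (-1, 3)
actuator = (-1, 3)

-1 3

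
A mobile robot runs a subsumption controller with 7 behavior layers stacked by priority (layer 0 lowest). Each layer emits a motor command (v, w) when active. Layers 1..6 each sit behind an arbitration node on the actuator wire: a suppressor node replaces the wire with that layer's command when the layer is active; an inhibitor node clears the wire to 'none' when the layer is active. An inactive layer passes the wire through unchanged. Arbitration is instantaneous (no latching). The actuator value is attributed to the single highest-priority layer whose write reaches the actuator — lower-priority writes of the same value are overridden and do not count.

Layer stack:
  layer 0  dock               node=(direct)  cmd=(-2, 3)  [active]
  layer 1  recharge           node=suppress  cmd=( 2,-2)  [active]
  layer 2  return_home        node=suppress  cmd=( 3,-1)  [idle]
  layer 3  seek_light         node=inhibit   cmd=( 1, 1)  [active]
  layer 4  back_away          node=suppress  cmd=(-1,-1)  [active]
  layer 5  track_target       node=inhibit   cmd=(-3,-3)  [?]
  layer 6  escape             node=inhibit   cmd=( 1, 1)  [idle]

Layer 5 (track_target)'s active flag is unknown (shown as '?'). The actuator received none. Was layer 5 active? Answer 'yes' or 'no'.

If layer 5 is active=yes:
  actuator would be none
If layer 5 is active=no:
  actuator would be (-1, -1)
Observed none, so layer 5 was active.

yes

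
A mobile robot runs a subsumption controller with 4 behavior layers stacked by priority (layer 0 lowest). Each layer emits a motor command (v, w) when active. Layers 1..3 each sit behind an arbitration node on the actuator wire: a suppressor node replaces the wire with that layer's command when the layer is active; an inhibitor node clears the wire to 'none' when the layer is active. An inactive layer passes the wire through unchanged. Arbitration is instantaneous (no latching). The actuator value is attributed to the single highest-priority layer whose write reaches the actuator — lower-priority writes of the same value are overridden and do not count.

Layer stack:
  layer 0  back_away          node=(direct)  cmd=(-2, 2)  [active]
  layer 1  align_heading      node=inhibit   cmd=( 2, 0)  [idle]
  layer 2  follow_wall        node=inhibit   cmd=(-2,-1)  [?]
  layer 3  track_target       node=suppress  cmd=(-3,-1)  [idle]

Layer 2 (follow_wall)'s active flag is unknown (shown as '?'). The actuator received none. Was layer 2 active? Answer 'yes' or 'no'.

If layer 2 is active=yes:
  actuator would be none
If layer 2 is active=no:
  actuator would be (-2, 2)
Observed none, so layer 2 was active.

yes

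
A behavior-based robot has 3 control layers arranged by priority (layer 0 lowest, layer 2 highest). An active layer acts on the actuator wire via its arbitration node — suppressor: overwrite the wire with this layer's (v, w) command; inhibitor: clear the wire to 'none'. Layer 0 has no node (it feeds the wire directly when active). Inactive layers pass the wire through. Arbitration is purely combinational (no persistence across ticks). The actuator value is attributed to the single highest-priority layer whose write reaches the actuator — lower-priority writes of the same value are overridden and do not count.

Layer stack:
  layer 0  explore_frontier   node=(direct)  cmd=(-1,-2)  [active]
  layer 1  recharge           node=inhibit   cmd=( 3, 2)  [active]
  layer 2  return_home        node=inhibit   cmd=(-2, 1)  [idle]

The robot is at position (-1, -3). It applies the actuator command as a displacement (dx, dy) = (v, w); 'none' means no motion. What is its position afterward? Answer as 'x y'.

-1 -3

[0] explore_frontier on; wire := (-1, -2)
[1] recharge on (inhibit); wire := none
[2] return_home off; pass none
output none
position: (-1, -3) + none = (-1, -3)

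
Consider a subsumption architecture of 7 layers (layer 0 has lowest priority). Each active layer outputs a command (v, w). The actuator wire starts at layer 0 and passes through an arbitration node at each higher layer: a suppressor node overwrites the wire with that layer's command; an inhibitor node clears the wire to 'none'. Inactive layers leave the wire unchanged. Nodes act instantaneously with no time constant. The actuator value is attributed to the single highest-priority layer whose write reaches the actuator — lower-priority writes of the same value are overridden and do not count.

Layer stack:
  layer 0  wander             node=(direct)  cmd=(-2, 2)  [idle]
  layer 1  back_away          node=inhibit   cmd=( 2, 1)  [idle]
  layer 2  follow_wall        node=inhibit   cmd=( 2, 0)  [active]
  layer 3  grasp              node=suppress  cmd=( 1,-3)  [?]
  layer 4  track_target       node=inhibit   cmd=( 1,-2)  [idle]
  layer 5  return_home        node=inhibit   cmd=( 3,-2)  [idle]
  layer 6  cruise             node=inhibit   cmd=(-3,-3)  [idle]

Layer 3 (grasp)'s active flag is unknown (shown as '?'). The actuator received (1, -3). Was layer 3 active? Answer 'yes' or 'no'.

yes

If layer 3 is active=yes:
  actuator would be (1, -3)
If layer 3 is active=no:
  actuator would be none
Observed (1, -3), so layer 3 was active.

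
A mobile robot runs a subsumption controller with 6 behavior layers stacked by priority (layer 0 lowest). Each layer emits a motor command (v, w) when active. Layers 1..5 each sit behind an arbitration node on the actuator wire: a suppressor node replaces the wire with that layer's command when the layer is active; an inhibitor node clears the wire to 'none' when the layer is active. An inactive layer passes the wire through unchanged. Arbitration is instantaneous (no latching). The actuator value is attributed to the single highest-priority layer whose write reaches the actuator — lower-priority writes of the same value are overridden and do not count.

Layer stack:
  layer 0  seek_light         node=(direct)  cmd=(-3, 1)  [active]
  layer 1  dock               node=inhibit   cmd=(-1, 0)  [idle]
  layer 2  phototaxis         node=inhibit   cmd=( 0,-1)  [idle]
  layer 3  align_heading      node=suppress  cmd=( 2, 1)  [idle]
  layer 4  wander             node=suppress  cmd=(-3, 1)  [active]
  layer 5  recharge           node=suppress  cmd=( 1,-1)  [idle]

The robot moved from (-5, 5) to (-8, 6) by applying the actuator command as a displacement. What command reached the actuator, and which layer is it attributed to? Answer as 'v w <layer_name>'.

-3 1 wander

displacement = (-8, 6) − (-5, 5) = (-3, 1)
[0] seek_light on; wire := (-3, 1)
[1] dock off; pass (-3, 1)
[2] phototaxis off; pass (-3, 1)
[3] align_heading off; pass (-3, 1)
[4] wander on (suppress); wire := (-3, 1)
[5] recharge off; pass (-3, 1)
output (-3, 1) — from layer 4 (wander)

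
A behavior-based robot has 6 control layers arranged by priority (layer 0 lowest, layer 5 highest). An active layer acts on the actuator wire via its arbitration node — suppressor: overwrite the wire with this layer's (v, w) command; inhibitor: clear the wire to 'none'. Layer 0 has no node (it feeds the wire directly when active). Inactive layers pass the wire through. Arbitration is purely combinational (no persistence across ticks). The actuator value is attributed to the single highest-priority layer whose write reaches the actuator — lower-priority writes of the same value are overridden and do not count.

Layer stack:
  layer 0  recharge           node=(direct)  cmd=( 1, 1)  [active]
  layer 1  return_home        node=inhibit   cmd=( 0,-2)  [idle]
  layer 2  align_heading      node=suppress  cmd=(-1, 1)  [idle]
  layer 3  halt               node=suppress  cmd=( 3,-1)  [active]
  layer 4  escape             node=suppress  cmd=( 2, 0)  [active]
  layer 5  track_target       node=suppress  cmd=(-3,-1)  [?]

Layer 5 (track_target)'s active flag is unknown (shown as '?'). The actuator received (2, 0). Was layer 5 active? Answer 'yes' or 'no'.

no

If layer 5 is active=yes:
  actuator would be (-3, -1)
If layer 5 is active=no:
  actuator would be (2, 0)
Observed (2, 0), so layer 5 was idle.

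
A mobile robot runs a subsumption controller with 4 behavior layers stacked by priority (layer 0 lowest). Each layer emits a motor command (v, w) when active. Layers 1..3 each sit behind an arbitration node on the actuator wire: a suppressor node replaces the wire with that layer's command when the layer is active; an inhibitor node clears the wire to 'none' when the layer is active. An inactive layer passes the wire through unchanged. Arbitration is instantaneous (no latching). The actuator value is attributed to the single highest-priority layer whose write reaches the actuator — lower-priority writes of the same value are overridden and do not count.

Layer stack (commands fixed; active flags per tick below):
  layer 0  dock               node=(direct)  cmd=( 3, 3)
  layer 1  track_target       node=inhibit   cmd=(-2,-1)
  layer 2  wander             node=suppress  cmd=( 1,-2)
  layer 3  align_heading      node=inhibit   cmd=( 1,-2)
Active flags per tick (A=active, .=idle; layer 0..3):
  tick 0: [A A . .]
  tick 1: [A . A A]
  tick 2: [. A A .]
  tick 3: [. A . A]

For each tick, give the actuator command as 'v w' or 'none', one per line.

none
none
1 -2
none

tick 0:
  L0 dock: active, feeds wire = (3, 3)
  L1 track_target: active, inhibitor → wire = none
  L2 wander: idle → wire stays none
  L3 align_heading: idle → wire stays none
  actuator = none
tick 1:
  L0 dock: active, feeds wire = (3, 3)
  L1 track_target: idle → wire stays (3, 3)
  L2 wander: active, suppressor → wire = (1, -2)
  L3 align_heading: active, inhibitor → wire = none
  actuator = none
tick 2:
  L0 dock: idle → wire = none
  L1 track_target: active, inhibitor → wire = none
  L2 wander: active, suppressor → wire = (1, -2)
  L3 align_heading: idle → wire stays (1, -2)
  actuator = (1, -2)
tick 3:
  L0 dock: idle → wire = none
  L1 track_target: active, inhibitor → wire = none
  L2 wander: idle → wire stays none
  L3 align_heading: active, inhibitor → wire = none
  actuator = none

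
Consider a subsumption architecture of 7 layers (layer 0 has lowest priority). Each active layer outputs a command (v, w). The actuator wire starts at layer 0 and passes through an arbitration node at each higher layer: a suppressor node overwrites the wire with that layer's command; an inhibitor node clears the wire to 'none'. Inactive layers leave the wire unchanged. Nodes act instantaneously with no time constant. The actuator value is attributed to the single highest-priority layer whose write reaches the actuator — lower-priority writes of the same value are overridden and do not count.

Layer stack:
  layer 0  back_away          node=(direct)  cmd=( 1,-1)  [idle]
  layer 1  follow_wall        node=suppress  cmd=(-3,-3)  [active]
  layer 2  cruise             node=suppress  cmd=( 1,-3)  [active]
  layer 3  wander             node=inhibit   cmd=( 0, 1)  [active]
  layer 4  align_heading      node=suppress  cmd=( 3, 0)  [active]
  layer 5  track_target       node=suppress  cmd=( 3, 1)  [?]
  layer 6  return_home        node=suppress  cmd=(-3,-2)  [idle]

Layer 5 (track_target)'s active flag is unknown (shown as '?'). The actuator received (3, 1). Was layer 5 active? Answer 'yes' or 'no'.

If layer 5 is active=yes:
  actuator would be (3, 1)
If layer 5 is active=no:
  actuator would be (3, 0)
Observed (3, 1), so layer 5 was active.

yes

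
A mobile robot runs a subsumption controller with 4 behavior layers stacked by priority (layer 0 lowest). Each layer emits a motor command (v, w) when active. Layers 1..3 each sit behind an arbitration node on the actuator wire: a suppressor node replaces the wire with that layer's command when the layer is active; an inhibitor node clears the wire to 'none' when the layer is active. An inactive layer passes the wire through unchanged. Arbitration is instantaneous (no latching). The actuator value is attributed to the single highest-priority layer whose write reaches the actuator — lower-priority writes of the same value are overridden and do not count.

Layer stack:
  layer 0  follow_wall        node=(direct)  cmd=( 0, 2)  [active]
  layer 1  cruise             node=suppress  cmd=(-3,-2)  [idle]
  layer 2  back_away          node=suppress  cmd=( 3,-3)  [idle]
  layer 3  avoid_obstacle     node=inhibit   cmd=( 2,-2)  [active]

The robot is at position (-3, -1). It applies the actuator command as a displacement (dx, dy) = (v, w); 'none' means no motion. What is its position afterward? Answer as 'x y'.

layer 0 (follow_wall) active — direct: (0, 2)
layer 1 (cruise) idle — unchanged: (0, 2)
layer 2 (back_away) idle — unchanged: (0, 2)
layer 3 (avoid_obstacle) active — inhibits: none
→ actuator none
position: (-3, -1) + none = (-3, -1)

-3 -1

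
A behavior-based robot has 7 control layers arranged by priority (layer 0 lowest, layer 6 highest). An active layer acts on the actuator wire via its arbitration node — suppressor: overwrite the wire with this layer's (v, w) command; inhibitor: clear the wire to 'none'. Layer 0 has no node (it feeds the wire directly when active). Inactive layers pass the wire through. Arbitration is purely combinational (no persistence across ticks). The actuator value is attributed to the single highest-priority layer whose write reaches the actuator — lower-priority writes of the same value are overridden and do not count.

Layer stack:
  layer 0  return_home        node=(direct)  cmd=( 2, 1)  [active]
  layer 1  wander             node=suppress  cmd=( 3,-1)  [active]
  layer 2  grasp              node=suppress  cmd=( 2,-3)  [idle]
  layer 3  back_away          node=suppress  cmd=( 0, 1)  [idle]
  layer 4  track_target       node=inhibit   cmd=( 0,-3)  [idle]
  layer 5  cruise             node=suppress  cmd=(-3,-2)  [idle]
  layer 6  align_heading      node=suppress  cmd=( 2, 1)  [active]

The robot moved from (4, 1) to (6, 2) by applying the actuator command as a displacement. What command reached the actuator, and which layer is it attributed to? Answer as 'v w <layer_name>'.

2 1 align_heading

displacement = (6, 2) − (4, 1) = (2, 1)
[0] return_home on; wire := (2, 1)
[1] wander on (suppress); wire := (3, -1)
[2] grasp off; pass (3, -1)
[3] back_away off; pass (3, -1)
[4] track_target off; pass (3, -1)
[5] cruise off; pass (3, -1)
[6] align_heading on (suppress); wire := (2, 1)
output (2, 1) — from layer 6 (align_heading)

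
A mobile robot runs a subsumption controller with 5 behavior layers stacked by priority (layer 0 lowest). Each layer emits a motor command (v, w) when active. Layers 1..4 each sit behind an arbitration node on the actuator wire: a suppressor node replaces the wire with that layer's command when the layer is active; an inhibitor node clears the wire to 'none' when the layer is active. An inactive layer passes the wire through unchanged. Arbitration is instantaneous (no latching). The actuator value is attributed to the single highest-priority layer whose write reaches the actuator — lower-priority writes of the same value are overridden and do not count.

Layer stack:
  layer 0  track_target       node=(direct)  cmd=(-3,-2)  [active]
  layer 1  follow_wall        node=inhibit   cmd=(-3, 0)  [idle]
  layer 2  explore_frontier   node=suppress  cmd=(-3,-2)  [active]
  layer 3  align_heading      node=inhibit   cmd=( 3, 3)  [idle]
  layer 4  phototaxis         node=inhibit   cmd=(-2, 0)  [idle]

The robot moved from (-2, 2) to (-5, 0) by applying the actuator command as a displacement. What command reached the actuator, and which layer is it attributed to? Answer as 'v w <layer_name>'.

-3 -2 explore_frontier

displacement = (-5, 0) − (-2, 2) = (-3, -2)
layer 0 (track_target) active — direct: (-3, -2)
layer 1 (follow_wall) idle — unchanged: (-3, -2)
layer 2 (explore_frontier) active — suppresses: (-3, -2)
layer 3 (align_heading) idle — unchanged: (-3, -2)
layer 4 (phototaxis) idle — unchanged: (-3, -2)
→ actuator (-3, -2) — from layer 2 (explore_frontier)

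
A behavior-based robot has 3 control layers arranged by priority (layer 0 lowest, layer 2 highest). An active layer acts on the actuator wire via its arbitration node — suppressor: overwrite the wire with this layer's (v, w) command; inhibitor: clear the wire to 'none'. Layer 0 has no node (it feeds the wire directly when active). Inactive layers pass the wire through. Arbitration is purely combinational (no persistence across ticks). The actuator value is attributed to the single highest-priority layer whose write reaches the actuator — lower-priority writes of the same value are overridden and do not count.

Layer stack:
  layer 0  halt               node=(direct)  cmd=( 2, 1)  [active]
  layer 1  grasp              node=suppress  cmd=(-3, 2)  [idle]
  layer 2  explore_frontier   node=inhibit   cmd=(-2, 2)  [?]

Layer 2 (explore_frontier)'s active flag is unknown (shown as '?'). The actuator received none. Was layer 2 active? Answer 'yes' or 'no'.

yes

If layer 2 is active=yes:
  actuator would be none
If layer 2 is active=no:
  actuator would be (2, 1)
Observed none, so layer 2 was active.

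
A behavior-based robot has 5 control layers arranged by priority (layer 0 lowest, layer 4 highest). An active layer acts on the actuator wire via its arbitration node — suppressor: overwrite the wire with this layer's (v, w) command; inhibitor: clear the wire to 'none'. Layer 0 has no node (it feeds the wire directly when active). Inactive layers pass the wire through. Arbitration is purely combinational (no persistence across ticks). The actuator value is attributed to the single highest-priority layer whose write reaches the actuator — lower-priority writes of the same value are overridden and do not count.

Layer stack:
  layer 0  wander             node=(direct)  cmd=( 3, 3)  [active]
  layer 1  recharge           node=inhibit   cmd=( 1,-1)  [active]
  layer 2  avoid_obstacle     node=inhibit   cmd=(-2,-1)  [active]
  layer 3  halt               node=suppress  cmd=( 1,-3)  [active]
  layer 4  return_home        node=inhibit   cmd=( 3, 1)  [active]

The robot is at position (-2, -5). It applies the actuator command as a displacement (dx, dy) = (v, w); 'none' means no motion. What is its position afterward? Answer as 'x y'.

-2 -5

layer 0 (wander) active — direct: (3, 3)
layer 1 (recharge) active — inhibits: none
layer 2 (avoid_obstacle) active — inhibits: none
layer 3 (halt) active — suppresses: (1, -3)
layer 4 (return_home) active — inhibits: none
→ actuator none
position: (-2, -5) + none = (-2, -5)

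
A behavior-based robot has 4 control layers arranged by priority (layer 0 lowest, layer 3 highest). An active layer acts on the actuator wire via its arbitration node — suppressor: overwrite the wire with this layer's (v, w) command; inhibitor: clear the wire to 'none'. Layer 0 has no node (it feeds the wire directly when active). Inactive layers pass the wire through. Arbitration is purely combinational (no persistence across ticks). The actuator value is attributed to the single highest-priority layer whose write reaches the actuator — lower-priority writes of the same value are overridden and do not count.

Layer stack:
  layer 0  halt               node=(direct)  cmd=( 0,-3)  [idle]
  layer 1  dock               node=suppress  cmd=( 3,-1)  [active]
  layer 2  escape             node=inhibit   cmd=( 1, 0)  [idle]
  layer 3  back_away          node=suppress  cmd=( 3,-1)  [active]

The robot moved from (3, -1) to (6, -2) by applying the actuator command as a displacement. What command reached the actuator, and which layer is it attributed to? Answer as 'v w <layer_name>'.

displacement = (6, -2) − (3, -1) = (3, -1)
layer 0 (halt) idle — none
layer 1 (dock) active — suppresses: (3, -1)
layer 2 (escape) idle — unchanged: (3, -1)
layer 3 (back_away) active — suppresses: (3, -1)
→ actuator (3, -1) — from layer 3 (back_away)

3 -1 back_away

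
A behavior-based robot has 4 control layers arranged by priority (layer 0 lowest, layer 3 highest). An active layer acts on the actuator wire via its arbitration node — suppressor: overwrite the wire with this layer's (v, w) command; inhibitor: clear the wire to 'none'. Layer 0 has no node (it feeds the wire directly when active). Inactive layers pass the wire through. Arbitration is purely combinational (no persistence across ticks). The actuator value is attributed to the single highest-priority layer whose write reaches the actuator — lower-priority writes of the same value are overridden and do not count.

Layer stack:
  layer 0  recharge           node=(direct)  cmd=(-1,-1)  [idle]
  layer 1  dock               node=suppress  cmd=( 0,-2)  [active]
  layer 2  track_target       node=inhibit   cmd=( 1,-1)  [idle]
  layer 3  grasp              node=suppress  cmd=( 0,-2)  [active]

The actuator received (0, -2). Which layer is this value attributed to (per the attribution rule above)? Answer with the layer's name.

grasp

layer 0 (recharge) idle — none
layer 1 (dock) active — suppresses: (0, -2)
layer 2 (track_target) idle — unchanged: (0, -2)
layer 3 (grasp) active — suppresses: (0, -2)
→ actuator (0, -2)
last writer: layer 3 = grasp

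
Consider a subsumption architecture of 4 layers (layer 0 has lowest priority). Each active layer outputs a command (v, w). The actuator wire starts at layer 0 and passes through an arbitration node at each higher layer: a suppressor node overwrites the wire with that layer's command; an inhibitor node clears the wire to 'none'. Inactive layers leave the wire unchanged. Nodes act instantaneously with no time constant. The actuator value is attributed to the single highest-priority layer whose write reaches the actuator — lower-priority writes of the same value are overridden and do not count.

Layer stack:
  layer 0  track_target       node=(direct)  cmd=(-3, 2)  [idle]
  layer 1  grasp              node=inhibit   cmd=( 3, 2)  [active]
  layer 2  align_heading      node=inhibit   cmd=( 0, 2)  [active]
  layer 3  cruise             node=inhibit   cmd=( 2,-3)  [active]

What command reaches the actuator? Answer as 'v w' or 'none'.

L0 track_target: idle → wire = none
L1 grasp: active, inhibitor → wire = none
L2 align_heading: active, inhibitor → wire = none
L3 cruise: active, inhibitor → wire = none
actuator = none

none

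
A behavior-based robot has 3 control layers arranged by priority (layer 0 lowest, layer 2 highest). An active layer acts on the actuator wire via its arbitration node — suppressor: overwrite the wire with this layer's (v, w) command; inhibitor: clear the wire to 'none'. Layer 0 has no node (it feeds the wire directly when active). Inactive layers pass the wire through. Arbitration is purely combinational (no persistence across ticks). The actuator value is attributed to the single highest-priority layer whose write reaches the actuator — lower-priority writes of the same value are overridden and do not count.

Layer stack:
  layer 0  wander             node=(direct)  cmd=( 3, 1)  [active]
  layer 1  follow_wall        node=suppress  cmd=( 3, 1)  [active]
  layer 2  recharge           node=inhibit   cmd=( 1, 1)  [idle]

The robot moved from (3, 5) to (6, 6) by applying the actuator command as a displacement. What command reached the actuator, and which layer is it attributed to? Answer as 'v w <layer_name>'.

3 1 follow_wall

displacement = (6, 6) − (3, 5) = (3, 1)
L0 wander: active, feeds wire = (3, 1)
L1 follow_wall: active, suppressor → wire = (3, 1)
L2 recharge: idle → wire stays (3, 1)
actuator = (3, 1) — from layer 1 (follow_wall)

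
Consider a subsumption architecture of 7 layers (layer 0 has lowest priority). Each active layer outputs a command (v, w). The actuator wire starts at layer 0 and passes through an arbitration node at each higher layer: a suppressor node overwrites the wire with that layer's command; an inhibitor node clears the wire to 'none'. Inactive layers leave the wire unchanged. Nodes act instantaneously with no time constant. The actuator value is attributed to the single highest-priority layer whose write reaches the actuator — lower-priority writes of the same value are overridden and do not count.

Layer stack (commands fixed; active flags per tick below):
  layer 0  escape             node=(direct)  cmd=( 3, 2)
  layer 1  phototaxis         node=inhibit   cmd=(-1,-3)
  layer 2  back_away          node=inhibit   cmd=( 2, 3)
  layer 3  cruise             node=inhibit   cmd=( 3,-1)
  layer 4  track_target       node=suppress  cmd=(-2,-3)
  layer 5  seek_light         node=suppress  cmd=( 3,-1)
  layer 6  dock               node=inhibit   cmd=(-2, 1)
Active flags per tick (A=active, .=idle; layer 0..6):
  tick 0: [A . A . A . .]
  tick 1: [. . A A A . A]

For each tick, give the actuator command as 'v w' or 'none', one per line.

-2 -3
none

tick 0:
  [0] escape on; wire := (3, 2)
  [1] phototaxis off; pass (3, 2)
  [2] back_away on (inhibit); wire := none
  [3] cruise off; pass none
  [4] track_target on (suppress); wire := (-2, -3)
  [5] seek_light off; pass (-2, -3)
  [6] dock off; pass (-2, -3)
  output (-2, -3)
tick 1:
  [0] escape off; wire := none
  [1] phototaxis off; pass none
  [2] back_away on (inhibit); wire := none
  [3] cruise on (inhibit); wire := none
  [4] track_target on (suppress); wire := (-2, -3)
  [5] seek_light off; pass (-2, -3)
  [6] dock on (inhibit); wire := none
  output none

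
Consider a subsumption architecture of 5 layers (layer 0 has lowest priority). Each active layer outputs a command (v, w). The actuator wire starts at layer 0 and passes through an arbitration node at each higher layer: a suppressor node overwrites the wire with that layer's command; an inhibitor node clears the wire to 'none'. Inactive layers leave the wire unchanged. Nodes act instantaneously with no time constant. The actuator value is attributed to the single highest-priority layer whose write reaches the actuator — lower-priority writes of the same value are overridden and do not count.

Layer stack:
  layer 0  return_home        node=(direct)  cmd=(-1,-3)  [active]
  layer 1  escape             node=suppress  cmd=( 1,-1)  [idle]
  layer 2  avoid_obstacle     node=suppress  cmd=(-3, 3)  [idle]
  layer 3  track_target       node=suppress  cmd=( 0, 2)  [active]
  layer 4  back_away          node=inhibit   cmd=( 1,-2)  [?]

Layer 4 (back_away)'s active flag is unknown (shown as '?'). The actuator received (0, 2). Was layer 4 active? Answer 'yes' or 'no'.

no

If layer 4 is active=yes:
  actuator would be none
If layer 4 is active=no:
  actuator would be (0, 2)
Observed (0, 2), so layer 4 was idle.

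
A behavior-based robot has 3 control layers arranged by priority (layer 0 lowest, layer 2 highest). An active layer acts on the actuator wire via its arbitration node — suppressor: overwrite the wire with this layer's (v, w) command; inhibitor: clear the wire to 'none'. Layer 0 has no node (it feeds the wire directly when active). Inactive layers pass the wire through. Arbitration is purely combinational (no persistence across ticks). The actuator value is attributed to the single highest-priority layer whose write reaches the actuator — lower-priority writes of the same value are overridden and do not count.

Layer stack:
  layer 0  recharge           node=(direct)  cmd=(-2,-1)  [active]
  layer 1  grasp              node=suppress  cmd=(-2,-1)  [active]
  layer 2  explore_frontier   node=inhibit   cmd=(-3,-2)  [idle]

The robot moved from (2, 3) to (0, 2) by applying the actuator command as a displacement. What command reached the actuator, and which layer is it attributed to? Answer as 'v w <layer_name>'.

-2 -1 grasp

displacement = (0, 2) − (2, 3) = (-2, -1)
layer 0 (recharge) active — direct: (-2, -1)
layer 1 (grasp) active — suppresses: (-2, -1)
layer 2 (explore_frontier) idle — unchanged: (-2, -1)
→ actuator (-2, -1) — from layer 1 (grasp)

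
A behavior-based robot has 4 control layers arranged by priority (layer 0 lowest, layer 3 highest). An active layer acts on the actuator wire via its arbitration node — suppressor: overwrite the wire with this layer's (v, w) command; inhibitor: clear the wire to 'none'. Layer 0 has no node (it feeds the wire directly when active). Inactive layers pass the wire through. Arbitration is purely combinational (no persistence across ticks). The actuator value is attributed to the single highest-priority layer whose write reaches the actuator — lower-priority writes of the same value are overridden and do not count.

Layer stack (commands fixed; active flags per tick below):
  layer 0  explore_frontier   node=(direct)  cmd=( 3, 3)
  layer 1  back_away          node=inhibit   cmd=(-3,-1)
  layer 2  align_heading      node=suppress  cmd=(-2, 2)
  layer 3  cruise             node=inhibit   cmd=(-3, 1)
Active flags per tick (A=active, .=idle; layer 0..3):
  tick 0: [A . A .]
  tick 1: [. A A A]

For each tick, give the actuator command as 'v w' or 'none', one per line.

tick 0:
  L0 explore_frontier: active, feeds wire = (3, 3)
  L1 back_away: idle → wire stays (3, 3)
  L2 align_heading: active, suppressor → wire = (-2, 2)
  L3 cruise: idle → wire stays (-2, 2)
  actuator = (-2, 2)
tick 1:
  L0 explore_frontier: idle → wire = none
  L1 back_away: active, inhibitor → wire = none
  L2 align_heading: active, suppressor → wire = (-2, 2)
  L3 cruise: active, inhibitor → wire = none
  actuator = none

-2 2
none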